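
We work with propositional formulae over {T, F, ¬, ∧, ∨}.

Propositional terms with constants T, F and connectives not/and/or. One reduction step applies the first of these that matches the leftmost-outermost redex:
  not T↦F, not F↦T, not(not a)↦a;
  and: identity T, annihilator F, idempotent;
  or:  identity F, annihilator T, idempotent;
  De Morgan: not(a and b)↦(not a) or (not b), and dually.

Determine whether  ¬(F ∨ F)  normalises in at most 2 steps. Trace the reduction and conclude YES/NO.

  start: ¬(F ∨ F)
  →1  ¬F ∧ ¬F
  →2  ¬F

Answer: NO — after 2 steps the term is ¬F, not yet normal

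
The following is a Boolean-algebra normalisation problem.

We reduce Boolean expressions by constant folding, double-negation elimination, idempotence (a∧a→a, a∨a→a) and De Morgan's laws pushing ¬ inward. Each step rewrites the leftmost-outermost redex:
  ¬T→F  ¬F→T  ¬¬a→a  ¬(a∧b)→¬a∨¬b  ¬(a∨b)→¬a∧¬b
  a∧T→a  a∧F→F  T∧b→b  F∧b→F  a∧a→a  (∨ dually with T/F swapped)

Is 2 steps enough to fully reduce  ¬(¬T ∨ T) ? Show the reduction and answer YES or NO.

  start: ¬(¬T ∨ T)
  →1  ¬¬T ∧ ¬T
  →2  T ∧ ¬T

Answer: NO — after 2 steps the term is T ∧ ¬T, not yet normal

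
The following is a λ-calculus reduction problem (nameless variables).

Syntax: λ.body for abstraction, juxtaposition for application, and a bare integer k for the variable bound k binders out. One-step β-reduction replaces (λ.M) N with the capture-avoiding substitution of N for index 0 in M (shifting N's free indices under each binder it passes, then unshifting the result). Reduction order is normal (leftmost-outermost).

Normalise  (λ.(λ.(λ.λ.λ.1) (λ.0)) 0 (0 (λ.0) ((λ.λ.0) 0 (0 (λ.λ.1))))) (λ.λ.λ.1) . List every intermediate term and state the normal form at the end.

Answer: normal form = λ.λ.λ.λ.1  (in 9 steps)

Derivation:
  start: (λ.(λ.(λ.λ.λ.1) (λ.0)) 0 (0 (λ.0) ((λ.λ.0) 0 (0 (λ.λ.1))))) (λ.λ.λ.1)
  step 1: (λ.(λ.λ.λ.1) (λ.0)) (λ.λ.λ.1) ((λ.λ.λ.1) (λ.0) ((λ.λ.0) (λ.λ.λ.1) ((λ.λ.λ.1) (λ.λ.1))))
  step 2: (λ.λ.λ.1) (λ.0) ((λ.λ.λ.1) (λ.0) ((λ.λ.0) (λ.λ.λ.1) ((λ.λ.λ.1) (λ.λ.1))))
  step 3: (λ.λ.1) ((λ.λ.λ.1) (λ.0) ((λ.λ.0) (λ.λ.λ.1) ((λ.λ.λ.1) (λ.λ.1))))
  step 4: λ.(λ.λ.λ.1) (λ.0) ((λ.λ.0) (λ.λ.λ.1) ((λ.λ.λ.1) (λ.λ.1)))
  step 5: λ.(λ.λ.1) ((λ.λ.0) (λ.λ.λ.1) ((λ.λ.λ.1) (λ.λ.1)))
  step 6: λ.λ.(λ.λ.0) (λ.λ.λ.1) ((λ.λ.λ.1) (λ.λ.1))
  step 7: λ.λ.(λ.0) ((λ.λ.λ.1) (λ.λ.1))
  step 8: λ.λ.(λ.λ.λ.1) (λ.λ.1)
  step 9: λ.λ.λ.λ.1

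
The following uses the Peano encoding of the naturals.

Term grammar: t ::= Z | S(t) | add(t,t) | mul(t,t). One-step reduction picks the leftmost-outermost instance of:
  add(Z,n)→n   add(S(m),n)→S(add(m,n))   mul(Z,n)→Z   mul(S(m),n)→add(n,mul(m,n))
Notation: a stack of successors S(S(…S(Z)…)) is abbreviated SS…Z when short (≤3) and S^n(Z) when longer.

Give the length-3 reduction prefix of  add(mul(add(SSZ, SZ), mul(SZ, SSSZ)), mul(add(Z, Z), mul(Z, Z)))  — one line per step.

  start: add(mul(add(SSZ, SZ), mul(SZ, SSSZ)), mul(add(Z, Z), mul(Z, Z)))
  [1] add(mul(S(add(SZ, SZ)), mul(SZ, SSSZ)), mul(add(Z, Z), mul(Z, Z)))
  [2] add(add(mul(SZ, SSSZ), mul(add(SZ, SZ), mul(SZ, SSSZ))), mul(add(Z, Z), mul(Z, Z)))
  [3] add(add(add(SSSZ, mul(Z, SSSZ)), mul(add(SZ, SZ), mul(SZ, SSSZ))), mul(add(Z, Z), mul(Z, Z)))

Answer: after 3 steps: add(add(add(SSSZ, mul(Z, SSSZ)), mul(add(SZ, SZ), mul(SZ, SSSZ))), mul(add(Z, Z), mul(Z, Z)))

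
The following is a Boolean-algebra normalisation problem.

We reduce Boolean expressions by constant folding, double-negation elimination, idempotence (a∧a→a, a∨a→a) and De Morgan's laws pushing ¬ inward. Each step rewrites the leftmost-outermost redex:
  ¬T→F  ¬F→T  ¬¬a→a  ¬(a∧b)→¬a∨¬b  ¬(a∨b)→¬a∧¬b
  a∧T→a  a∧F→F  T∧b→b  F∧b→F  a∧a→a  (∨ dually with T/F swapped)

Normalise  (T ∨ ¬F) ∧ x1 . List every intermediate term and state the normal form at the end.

  start: (T ∨ ¬F) ∧ x1
  step 1: T ∧ x1
  step 2: x1

Answer: normal form = x1  (in 2 steps)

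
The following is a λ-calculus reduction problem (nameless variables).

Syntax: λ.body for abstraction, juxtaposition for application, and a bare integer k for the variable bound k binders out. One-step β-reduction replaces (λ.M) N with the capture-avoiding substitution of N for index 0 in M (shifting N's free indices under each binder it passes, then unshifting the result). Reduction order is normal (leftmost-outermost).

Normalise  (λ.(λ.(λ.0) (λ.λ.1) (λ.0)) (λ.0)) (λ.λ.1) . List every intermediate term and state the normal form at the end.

Answer: normal form = λ.λ.0  (in 4 steps)

Reduction:
  start: (λ.(λ.(λ.0) (λ.λ.1) (λ.0)) (λ.0)) (λ.λ.1)
  step 1: (λ.(λ.0) (λ.λ.1) (λ.0)) (λ.0)
  step 2: (λ.0) (λ.λ.1) (λ.0)
  step 3: (λ.λ.1) (λ.0)
  step 4: λ.λ.0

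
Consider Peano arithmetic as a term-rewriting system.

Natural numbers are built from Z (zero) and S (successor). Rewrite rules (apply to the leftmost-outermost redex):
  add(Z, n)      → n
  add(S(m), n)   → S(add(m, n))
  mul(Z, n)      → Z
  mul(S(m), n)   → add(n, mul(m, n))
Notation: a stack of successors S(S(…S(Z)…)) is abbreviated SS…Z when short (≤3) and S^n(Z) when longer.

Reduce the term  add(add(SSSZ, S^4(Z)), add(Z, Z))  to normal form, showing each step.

Answer: normal form = S^7(Z)  (in 13 steps)

Reduction:
  start: add(add(SSSZ, S^4(Z)), add(Z, Z))
  →1  add(S(add(SSZ, S^4(Z))), add(Z, Z))
  →2  S(add(add(SSZ, S^4(Z)), add(Z, Z)))
  →3  S(add(S(add(SZ, S^4(Z))), add(Z, Z)))
  →4  S(S(add(add(SZ, S^4(Z)), add(Z, Z))))
  →5  S(S(add(S(add(Z, S^4(Z))), add(Z, Z))))
  →6  S(S(S(add(add(Z, S^4(Z)), add(Z, Z)))))
  →7  S(S(S(add(S^4(Z), add(Z, Z)))))
  →8  S(S(S(S(add(SSSZ, add(Z, Z))))))
  →9  S(S(S(S(S(add(SSZ, add(Z, Z)))))))
  →10  S(S(S(S(S(S(add(SZ, add(Z, Z))))))))
  →11  S(S(S(S(S(S(S(add(Z, add(Z, Z)))))))))
  →12  S(S(S(S(S(S(S(add(Z, Z))))))))
  →13  S^7(Z)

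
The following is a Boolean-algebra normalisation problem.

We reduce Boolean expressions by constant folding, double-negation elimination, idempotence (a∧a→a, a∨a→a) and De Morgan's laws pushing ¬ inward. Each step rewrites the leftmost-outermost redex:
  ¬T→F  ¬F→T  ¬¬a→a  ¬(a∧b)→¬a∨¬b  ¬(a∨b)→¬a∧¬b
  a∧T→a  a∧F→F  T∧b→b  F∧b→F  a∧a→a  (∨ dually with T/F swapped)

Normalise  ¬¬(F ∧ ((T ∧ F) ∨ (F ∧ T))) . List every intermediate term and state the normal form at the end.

  start: ¬¬(F ∧ ((T ∧ F) ∨ (F ∧ T)))
  →1  F ∧ ((T ∧ F) ∨ (F ∧ T))
  →2  F

Answer: normal form = F  (in 2 steps)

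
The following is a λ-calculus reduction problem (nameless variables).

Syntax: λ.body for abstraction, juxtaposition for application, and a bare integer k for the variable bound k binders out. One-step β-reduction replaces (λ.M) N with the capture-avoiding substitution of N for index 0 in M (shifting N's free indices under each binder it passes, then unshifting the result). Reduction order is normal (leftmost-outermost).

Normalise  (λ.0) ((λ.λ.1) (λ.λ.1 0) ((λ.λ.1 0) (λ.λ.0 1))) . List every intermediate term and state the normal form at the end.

Answer: normal form = λ.λ.1 0  (in 3 steps)

Reduction:
  start: (λ.0) ((λ.λ.1) (λ.λ.1 0) ((λ.λ.1 0) (λ.λ.0 1)))
  →1  (λ.λ.1) (λ.λ.1 0) ((λ.λ.1 0) (λ.λ.0 1))
  →2  (λ.λ.λ.1 0) ((λ.λ.1 0) (λ.λ.0 1))
  →3  λ.λ.1 0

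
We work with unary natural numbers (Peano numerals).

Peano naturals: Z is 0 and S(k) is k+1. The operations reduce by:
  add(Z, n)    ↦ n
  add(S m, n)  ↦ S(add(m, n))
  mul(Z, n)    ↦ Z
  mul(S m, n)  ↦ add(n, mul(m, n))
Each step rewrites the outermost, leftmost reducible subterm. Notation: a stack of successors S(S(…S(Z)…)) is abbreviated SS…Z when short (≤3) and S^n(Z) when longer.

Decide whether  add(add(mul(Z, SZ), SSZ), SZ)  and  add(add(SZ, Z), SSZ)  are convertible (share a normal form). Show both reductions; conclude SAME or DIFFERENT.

Term A:
  start: add(add(mul(Z, SZ), SSZ), SZ)
  step 1: add(add(Z, SSZ), SZ)
  step 2: add(SSZ, SZ)
  step 3: S(add(SZ, SZ))
  step 4: S(S(add(Z, SZ)))
  step 5: SSSZ

Term B:
  start: add(add(SZ, Z), SSZ)
  step 1: add(S(add(Z, Z)), SSZ)
  step 2: S(add(add(Z, Z), SSZ))
  step 3: S(add(Z, SSZ))
  step 4: SSSZ

Answer: SAME — A ⇓ SSSZ, B ⇓ SSSZ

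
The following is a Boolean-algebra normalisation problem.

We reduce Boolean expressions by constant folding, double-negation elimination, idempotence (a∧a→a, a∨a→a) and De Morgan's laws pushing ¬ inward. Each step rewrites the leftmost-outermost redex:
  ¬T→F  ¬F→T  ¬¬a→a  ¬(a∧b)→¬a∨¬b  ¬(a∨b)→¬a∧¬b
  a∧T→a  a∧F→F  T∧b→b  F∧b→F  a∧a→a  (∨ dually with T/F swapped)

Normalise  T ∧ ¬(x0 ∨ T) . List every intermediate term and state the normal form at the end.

  start: T ∧ ¬(x0 ∨ T)
  →1  ¬(x0 ∨ T)
  →2  ¬x0 ∧ ¬T
  →3  ¬x0 ∧ F
  →4  F

Answer: normal form = F  (in 4 steps)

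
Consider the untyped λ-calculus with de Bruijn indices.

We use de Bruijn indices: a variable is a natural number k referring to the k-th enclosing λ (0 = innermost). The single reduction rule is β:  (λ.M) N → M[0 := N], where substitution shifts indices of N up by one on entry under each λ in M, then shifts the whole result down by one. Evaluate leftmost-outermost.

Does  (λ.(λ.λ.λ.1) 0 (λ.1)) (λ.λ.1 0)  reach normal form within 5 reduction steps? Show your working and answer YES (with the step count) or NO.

Answer: YES — reaches normal form λ.λ.λ.λ.1 0 in 3 ≤ 5 steps

Derivation:
  start: (λ.(λ.λ.λ.1) 0 (λ.1)) (λ.λ.1 0)
  →1  (λ.λ.λ.1) (λ.λ.1 0) (λ.λ.λ.1 0)
  →2  (λ.λ.1) (λ.λ.λ.1 0)
  →3  λ.λ.λ.λ.1 0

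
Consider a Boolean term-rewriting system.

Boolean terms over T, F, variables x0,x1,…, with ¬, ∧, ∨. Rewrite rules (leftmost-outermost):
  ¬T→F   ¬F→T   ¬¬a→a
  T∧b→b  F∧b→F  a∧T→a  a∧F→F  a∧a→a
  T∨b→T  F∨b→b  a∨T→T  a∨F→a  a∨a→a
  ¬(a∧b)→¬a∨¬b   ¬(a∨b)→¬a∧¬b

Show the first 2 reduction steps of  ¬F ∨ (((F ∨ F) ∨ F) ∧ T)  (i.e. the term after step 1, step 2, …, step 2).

  start: ¬F ∨ (((F ∨ F) ∨ F) ∧ T)
  [1] T ∨ (((F ∨ F) ∨ F) ∧ T)
  [2] T

Answer: after 2 steps: T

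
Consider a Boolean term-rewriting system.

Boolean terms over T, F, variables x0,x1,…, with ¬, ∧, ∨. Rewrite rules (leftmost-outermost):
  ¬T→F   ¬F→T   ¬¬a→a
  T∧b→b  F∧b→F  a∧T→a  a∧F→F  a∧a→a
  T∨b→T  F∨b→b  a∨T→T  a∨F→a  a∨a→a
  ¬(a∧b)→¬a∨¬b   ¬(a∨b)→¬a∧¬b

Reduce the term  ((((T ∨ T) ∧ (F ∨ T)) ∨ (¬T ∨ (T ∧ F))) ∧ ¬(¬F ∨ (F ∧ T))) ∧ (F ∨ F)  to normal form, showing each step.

Answer: normal form = F  (in 9 steps)

Reduction:
  start: ((((T ∨ T) ∧ (F ∨ T)) ∨ (¬T ∨ (T ∧ F))) ∧ ¬(¬F ∨ (F ∧ T))) ∧ (F ∨ F)
  step 1: (((T ∧ (F ∨ T)) ∨ (¬T ∨ (T ∧ F))) ∧ ¬(¬F ∨ (F ∧ T))) ∧ (F ∨ F)
  step 2: (((F ∨ T) ∨ (¬T ∨ (T ∧ F))) ∧ ¬(¬F ∨ (F ∧ T))) ∧ (F ∨ F)
  step 3: ((T ∨ (¬T ∨ (T ∧ F))) ∧ ¬(¬F ∨ (F ∧ T))) ∧ (F ∨ F)
  step 4: (T ∧ ¬(¬F ∨ (F ∧ T))) ∧ (F ∨ F)
  step 5: ¬(¬F ∨ (F ∧ T)) ∧ (F ∨ F)
  step 6: (¬¬F ∧ ¬(F ∧ T)) ∧ (F ∨ F)
  step 7: (F ∧ ¬(F ∧ T)) ∧ (F ∨ F)
  step 8: F ∧ (F ∨ F)
  step 9: F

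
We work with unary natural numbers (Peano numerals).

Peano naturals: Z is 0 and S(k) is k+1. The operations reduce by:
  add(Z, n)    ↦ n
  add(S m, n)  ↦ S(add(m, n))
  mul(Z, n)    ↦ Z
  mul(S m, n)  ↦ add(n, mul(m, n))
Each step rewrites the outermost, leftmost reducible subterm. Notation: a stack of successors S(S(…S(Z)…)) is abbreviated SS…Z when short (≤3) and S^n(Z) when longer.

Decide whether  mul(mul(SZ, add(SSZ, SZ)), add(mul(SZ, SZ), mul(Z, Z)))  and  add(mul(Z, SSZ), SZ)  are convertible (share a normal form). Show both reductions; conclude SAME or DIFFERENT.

Term A:
  start: mul(mul(SZ, add(SSZ, SZ)), add(mul(SZ, SZ), mul(Z, Z)))
  step 1: mul(add(add(SSZ, SZ), mul(Z, add(SSZ, SZ))), add(mul(SZ, SZ), mul(Z, Z)))
  step 2: mul(add(S(add(SZ, SZ)), mul(Z, add(SSZ, SZ))), add(mul(SZ, SZ), mul(Z, Z)))
  step 3: mul(S(add(add(SZ, SZ), mul(Z, add(SSZ, SZ)))), add(mul(SZ, SZ), mul(Z, Z)))
  step 4: add(add(mul(SZ, SZ), mul(Z, Z)), mul(add(add(SZ, SZ), mul(Z, add(SSZ, SZ))), add(mul(SZ, SZ), mul(Z, Z))))
  step 5: add(add(add(SZ, mul(Z, SZ)), mul(Z, Z)), mul(add(add(SZ, SZ), mul(Z, add(SSZ, SZ))), add(mul(SZ, SZ), mul(Z, Z))))
  step 6: add(add(S(add(Z, mul(Z, SZ))), mul(Z, Z)), mul(add(add(SZ, SZ), mul(Z, add(SSZ, SZ))), add(mul(SZ, SZ), mul(Z, Z))))
  step 7: add(S(add(add(Z, mul(Z, SZ)), mul(Z, Z))), mul(add(add(SZ, SZ), mul(Z, add(SSZ, SZ))), add(mul(SZ, SZ), mul(Z, Z))))
  step 8: S(add(add(add(Z, mul(Z, SZ)), mul(Z, Z)), mul(add(add(SZ, SZ), mul(Z, add(SSZ, SZ))), add(mul(SZ, SZ), mul(Z, Z)))))
  step 9: S(add(add(mul(Z, SZ), mul(Z, Z)), mul(add(add(SZ, SZ), mul(Z, add(SSZ, SZ))), add(mul(SZ, SZ), mul(Z, Z)))))
  step 10: S(add(add(Z, mul(Z, Z)), mul(add(add(SZ, SZ), mul(Z, add(SSZ, SZ))), add(mul(SZ, SZ), mul(Z, Z)))))
  step 11: S(add(mul(Z, Z), mul(add(add(SZ, SZ), mul(Z, add(SSZ, SZ))), add(mul(SZ, SZ), mul(Z, Z)))))
  step 12: S(add(Z, mul(add(add(SZ, SZ), mul(Z, add(SSZ, SZ))), add(mul(SZ, SZ), mul(Z, Z)))))
  step 13: S(mul(add(add(SZ, SZ), mul(Z, add(SSZ, SZ))), add(mul(SZ, SZ), mul(Z, Z))))
  step 14: S(mul(add(S(add(Z, SZ)), mul(Z, add(SSZ, SZ))), add(mul(SZ, SZ), mul(Z, Z))))
  step 15: S(mul(S(add(add(Z, SZ), mul(Z, add(SSZ, SZ)))), add(mul(SZ, SZ), mul(Z, Z))))
  step 16: S(add(add(mul(SZ, SZ), mul(Z, Z)), mul(add(add(Z, SZ), mul(Z, add(SSZ, SZ))), add(mul(SZ, SZ), mul(Z, Z)))))
  step 17: S(add(add(add(SZ, mul(Z, SZ)), mul(Z, Z)), mul(add(add(Z, SZ), mul(Z, add(SSZ, SZ))), add(mul(SZ, SZ), mul(Z, Z)))))
  step 18: S(add(add(S(add(Z, mul(Z, SZ))), mul(Z, Z)), mul(add(add(Z, SZ), mul(Z, add(SSZ, SZ))), add(mul(SZ, SZ), mul(Z, Z)))))
  step 19: S(add(S(add(add(Z, mul(Z, SZ)), mul(Z, Z))), mul(add(add(Z, SZ), mul(Z, add(SSZ, SZ))), add(mul(SZ, SZ), mul(Z, Z)))))
  step 20: S(S(add(add(add(Z, mul(Z, SZ)), mul(Z, Z)), mul(add(add(Z, SZ), mul(Z, add(SSZ, SZ))), add(mul(SZ, SZ), mul(Z, Z))))))
  step 21: S(S(add(add(mul(Z, SZ), mul(Z, Z)), mul(add(add(Z, SZ), mul(Z, add(SSZ, SZ))), add(mul(SZ, SZ), mul(Z, Z))))))
  step 22: S(S(add(add(Z, mul(Z, Z)), mul(add(add(Z, SZ), mul(Z, add(SSZ, SZ))), add(mul(SZ, SZ), mul(Z, Z))))))
  step 23: S(S(add(mul(Z, Z), mul(add(add(Z, SZ), mul(Z, add(SSZ, SZ))), add(mul(SZ, SZ), mul(Z, Z))))))
  step 24: S(S(add(Z, mul(add(add(Z, SZ), mul(Z, add(SSZ, SZ))), add(mul(SZ, SZ), mul(Z, Z))))))
  step 25: S(S(mul(add(add(Z, SZ), mul(Z, add(SSZ, SZ))), add(mul(SZ, SZ), mul(Z, Z)))))
  step 26: S(S(mul(add(SZ, mul(Z, add(SSZ, SZ))), add(mul(SZ, SZ), mul(Z, Z)))))
  step 27: S(S(mul(S(add(Z, mul(Z, add(SSZ, SZ)))), add(mul(SZ, SZ), mul(Z, Z)))))
  step 28: S(S(add(add(mul(SZ, SZ), mul(Z, Z)), mul(add(Z, mul(Z, add(SSZ, SZ))), add(mul(SZ, SZ), mul(Z, Z))))))
  step 29: S(S(add(add(add(SZ, mul(Z, SZ)), mul(Z, Z)), mul(add(Z, mul(Z, add(SSZ, SZ))), add(mul(SZ, SZ), mul(Z, Z))))))
  step 30: S(S(add(add(S(add(Z, mul(Z, SZ))), mul(Z, Z)), mul(add(Z, mul(Z, add(SSZ, SZ))), add(mul(SZ, SZ), mul(Z, Z))))))
  step 31: S(S(add(S(add(add(Z, mul(Z, SZ)), mul(Z, Z))), mul(add(Z, mul(Z, add(SSZ, SZ))), add(mul(SZ, SZ), mul(Z, Z))))))
  step 32: S(S(S(add(add(add(Z, mul(Z, SZ)), mul(Z, Z)), mul(add(Z, mul(Z, add(SSZ, SZ))), add(mul(SZ, SZ), mul(Z, Z)))))))
  step 33: S(S(S(add(add(mul(Z, SZ), mul(Z, Z)), mul(add(Z, mul(Z, add(SSZ, SZ))), add(mul(SZ, SZ), mul(Z, Z)))))))
  step 34: S(S(S(add(add(Z, mul(Z, Z)), mul(add(Z, mul(Z, add(SSZ, SZ))), add(mul(SZ, SZ), mul(Z, Z)))))))
  step 35: S(S(S(add(mul(Z, Z), mul(add(Z, mul(Z, add(SSZ, SZ))), add(mul(SZ, SZ), mul(Z, Z)))))))
  step 36: S(S(S(add(Z, mul(add(Z, mul(Z, add(SSZ, SZ))), add(mul(SZ, SZ), mul(Z, Z)))))))
  step 37: S(S(S(mul(add(Z, mul(Z, add(SSZ, SZ))), add(mul(SZ, SZ), mul(Z, Z))))))
  step 38: S(S(S(mul(mul(Z, add(SSZ, SZ)), add(mul(SZ, SZ), mul(Z, Z))))))
  step 39: S(S(S(mul(Z, add(mul(SZ, SZ), mul(Z, Z))))))
  step 40: SSSZ

Term B:
  start: add(mul(Z, SSZ), SZ)
  step 1: add(Z, SZ)
  step 2: SZ

Answer: DIFFERENT — A ⇓ SSSZ, B ⇓ SZ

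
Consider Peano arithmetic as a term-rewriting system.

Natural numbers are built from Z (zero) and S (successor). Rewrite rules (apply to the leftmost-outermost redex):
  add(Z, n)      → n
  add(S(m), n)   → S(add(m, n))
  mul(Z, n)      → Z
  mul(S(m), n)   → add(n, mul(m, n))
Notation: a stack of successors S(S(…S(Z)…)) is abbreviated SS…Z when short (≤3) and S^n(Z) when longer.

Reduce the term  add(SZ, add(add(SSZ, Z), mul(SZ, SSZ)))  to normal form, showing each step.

  start: add(SZ, add(add(SSZ, Z), mul(SZ, SSZ)))
  →1  S(add(Z, add(add(SSZ, Z), mul(SZ, SSZ))))
  →2  S(add(add(SSZ, Z), mul(SZ, SSZ)))
  →3  S(add(S(add(SZ, Z)), mul(SZ, SSZ)))
  →4  S(S(add(add(SZ, Z), mul(SZ, SSZ))))
  →5  S(S(add(S(add(Z, Z)), mul(SZ, SSZ))))
  →6  S(S(S(add(add(Z, Z), mul(SZ, SSZ)))))
  →7  S(S(S(add(Z, mul(SZ, SSZ)))))
  →8  S(S(S(mul(SZ, SSZ))))
  →9  S(S(S(add(SSZ, mul(Z, SSZ)))))
  →10  S(S(S(S(add(SZ, mul(Z, SSZ))))))
  →11  S(S(S(S(S(add(Z, mul(Z, SSZ)))))))
  →12  S(S(S(S(S(mul(Z, SSZ))))))
  →13  S^5(Z)

Answer: normal form = S^5(Z)  (in 13 steps)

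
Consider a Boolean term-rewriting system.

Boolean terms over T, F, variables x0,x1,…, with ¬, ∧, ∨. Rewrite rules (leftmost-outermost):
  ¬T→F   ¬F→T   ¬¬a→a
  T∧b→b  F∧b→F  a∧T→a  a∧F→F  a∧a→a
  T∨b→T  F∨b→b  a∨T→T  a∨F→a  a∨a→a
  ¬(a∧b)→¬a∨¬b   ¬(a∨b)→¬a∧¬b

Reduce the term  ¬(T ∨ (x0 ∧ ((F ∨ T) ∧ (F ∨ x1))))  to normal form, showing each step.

Answer: normal form = F  (in 3 steps)

Derivation:
  start: ¬(T ∨ (x0 ∧ ((F ∨ T) ∧ (F ∨ x1))))
  →1  ¬T ∧ ¬(x0 ∧ ((F ∨ T) ∧ (F ∨ x1)))
  →2  F ∧ ¬(x0 ∧ ((F ∨ T) ∧ (F ∨ x1)))
  →3  F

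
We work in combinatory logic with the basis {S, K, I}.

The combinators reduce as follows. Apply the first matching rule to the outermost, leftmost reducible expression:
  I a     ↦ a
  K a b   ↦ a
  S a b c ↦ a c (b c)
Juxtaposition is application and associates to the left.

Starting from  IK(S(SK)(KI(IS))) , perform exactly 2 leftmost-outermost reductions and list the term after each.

  start: IK(S(SK)(KI(IS)))
  →1  K(S(SK)(KI(IS)))
  →2  K(S(SK)I)

Answer: after 2 steps: K(S(SK)I)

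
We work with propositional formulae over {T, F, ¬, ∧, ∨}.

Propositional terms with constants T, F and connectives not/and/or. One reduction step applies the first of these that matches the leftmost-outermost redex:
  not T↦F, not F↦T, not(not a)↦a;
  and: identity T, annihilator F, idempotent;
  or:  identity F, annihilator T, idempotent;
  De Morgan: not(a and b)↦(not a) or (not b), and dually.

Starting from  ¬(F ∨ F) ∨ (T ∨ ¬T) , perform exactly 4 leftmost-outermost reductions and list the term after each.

  start: ¬(F ∨ F) ∨ (T ∨ ¬T)
  →1  (¬F ∧ ¬F) ∨ (T ∨ ¬T)
  →2  ¬F ∨ (T ∨ ¬T)
  →3  T ∨ (T ∨ ¬T)
  →4  T

Answer: after 4 steps: T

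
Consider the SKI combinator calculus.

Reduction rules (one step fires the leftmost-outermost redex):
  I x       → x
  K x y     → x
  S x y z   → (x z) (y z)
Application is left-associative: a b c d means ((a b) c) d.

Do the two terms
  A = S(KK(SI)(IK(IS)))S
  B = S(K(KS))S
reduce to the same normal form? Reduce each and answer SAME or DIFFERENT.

Term A:
  start: S(KK(SI)(IK(IS)))S
  →1  S(K(IK(IS)))S
  →2  S(K(K(IS)))S
  →3  S(K(KS))S

Term B:
  start: S(K(KS))S

Answer: SAME — A ⇓ S(K(KS))S, B ⇓ S(K(KS))S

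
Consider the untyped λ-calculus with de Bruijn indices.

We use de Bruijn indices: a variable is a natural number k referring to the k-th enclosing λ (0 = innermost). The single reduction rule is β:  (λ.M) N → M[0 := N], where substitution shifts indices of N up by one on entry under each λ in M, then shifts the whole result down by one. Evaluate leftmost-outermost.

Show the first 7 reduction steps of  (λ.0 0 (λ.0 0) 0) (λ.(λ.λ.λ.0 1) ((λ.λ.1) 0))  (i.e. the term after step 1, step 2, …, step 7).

Answer: after 7 steps: λ.λ.0 1

Reduction:
  start: (λ.0 0 (λ.0 0) 0) (λ.(λ.λ.λ.0 1) ((λ.λ.1) 0))
  step 1: (λ.(λ.λ.λ.0 1) ((λ.λ.1) 0)) (λ.(λ.λ.λ.0 1) ((λ.λ.1) 0)) (λ.0 0) (λ.(λ.λ.λ.0 1) ((λ.λ.1) 0))
  step 2: (λ.λ.λ.0 1) ((λ.λ.1) (λ.(λ.λ.λ.0 1) ((λ.λ.1) 0))) (λ.0 0) (λ.(λ.λ.λ.0 1) ((λ.λ.1) 0))
  step 3: (λ.λ.0 1) (λ.0 0) (λ.(λ.λ.λ.0 1) ((λ.λ.1) 0))
  step 4: (λ.0 (λ.0 0)) (λ.(λ.λ.λ.0 1) ((λ.λ.1) 0))
  step 5: (λ.(λ.λ.λ.0 1) ((λ.λ.1) 0)) (λ.0 0)
  step 6: (λ.λ.λ.0 1) ((λ.λ.1) (λ.0 0))
  step 7: λ.λ.0 1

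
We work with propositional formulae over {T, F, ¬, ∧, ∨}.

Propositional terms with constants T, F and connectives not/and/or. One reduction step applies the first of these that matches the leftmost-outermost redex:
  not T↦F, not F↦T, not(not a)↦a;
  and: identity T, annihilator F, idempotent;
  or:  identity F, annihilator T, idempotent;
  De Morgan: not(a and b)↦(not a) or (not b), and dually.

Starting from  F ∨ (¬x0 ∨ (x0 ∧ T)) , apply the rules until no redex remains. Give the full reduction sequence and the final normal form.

  start: F ∨ (¬x0 ∨ (x0 ∧ T))
  [1] ¬x0 ∨ (x0 ∧ T)
  [2] ¬x0 ∨ x0

Answer: normal form = ¬x0 ∨ x0  (in 2 steps)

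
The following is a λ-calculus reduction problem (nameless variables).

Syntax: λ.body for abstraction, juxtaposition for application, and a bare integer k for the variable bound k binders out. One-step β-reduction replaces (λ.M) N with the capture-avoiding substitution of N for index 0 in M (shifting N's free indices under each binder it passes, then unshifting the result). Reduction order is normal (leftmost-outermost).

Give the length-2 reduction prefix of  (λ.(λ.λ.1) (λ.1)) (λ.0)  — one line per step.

  start: (λ.(λ.λ.1) (λ.1)) (λ.0)
  step 1: (λ.λ.1) (λ.λ.0)
  step 2: λ.λ.λ.0

Answer: after 2 steps: λ.λ.λ.0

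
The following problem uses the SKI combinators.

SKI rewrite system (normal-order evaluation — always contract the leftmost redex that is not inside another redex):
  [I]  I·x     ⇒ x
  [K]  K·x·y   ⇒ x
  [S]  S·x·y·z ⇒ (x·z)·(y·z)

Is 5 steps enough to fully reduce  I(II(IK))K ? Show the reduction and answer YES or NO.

  start: I(II(IK))K
  step 1: II(IK)K
  step 2: I(IK)K
  step 3: IKK
  step 4: KK

Answer: YES — reaches normal form KK in 4 ≤ 5 steps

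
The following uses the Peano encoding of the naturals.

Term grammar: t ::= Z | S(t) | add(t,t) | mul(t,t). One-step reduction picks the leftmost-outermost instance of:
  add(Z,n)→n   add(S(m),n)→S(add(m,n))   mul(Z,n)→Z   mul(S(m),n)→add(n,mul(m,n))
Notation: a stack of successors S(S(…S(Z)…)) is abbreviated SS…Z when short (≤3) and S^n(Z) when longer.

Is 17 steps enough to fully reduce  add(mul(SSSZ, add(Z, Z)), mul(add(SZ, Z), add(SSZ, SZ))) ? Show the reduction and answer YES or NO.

Answer: NO — after 17 steps the term is S(S(add(add(Z, SZ), mul(add(Z, Z), add(SSZ, SZ))))), not yet normal

Derivation:
  start: add(mul(SSSZ, add(Z, Z)), mul(add(SZ, Z), add(SSZ, SZ)))
  →1  add(add(add(Z, Z), mul(SSZ, add(Z, Z))), mul(add(SZ, Z), add(SSZ, SZ)))
  →2  add(add(Z, mul(SSZ, add(Z, Z))), mul(add(SZ, Z), add(SSZ, SZ)))
  →3  add(mul(SSZ, add(Z, Z)), mul(add(SZ, Z), add(SSZ, SZ)))
  →4  add(add(add(Z, Z), mul(SZ, add(Z, Z))), mul(add(SZ, Z), add(SSZ, SZ)))
  →5  add(add(Z, mul(SZ, add(Z, Z))), mul(add(SZ, Z), add(SSZ, SZ)))
  →6  add(mul(SZ, add(Z, Z)), mul(add(SZ, Z), add(SSZ, SZ)))
  →7  add(add(add(Z, Z), mul(Z, add(Z, Z))), mul(add(SZ, Z), add(SSZ, SZ)))
  →8  add(add(Z, mul(Z, add(Z, Z))), mul(add(SZ, Z), add(SSZ, SZ)))
  →9  add(mul(Z, add(Z, Z)), mul(add(SZ, Z), add(SSZ, SZ)))
  →10  add(Z, mul(add(SZ, Z), add(SSZ, SZ)))
  →11  mul(add(SZ, Z), add(SSZ, SZ))
  →12  mul(S(add(Z, Z)), add(SSZ, SZ))
  →13  add(add(SSZ, SZ), mul(add(Z, Z), add(SSZ, SZ)))
  →14  add(S(add(SZ, SZ)), mul(add(Z, Z), add(SSZ, SZ)))
  →15  S(add(add(SZ, SZ), mul(add(Z, Z), add(SSZ, SZ))))
  →16  S(add(S(add(Z, SZ)), mul(add(Z, Z), add(SSZ, SZ))))
  →17  S(S(add(add(Z, SZ), mul(add(Z, Z), add(SSZ, SZ)))))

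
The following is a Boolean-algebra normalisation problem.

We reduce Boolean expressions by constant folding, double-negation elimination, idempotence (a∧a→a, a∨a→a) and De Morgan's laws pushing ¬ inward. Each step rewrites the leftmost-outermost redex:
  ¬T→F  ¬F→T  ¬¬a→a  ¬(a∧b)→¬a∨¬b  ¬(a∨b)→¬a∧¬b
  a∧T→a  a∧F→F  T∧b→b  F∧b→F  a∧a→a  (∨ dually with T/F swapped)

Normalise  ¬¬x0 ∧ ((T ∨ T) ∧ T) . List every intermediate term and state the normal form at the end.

  start: ¬¬x0 ∧ ((T ∨ T) ∧ T)
  →1  x0 ∧ ((T ∨ T) ∧ T)
  →2  x0 ∧ (T ∨ T)
  →3  x0 ∧ T
  →4  x0

Answer: normal form = x0  (in 4 steps)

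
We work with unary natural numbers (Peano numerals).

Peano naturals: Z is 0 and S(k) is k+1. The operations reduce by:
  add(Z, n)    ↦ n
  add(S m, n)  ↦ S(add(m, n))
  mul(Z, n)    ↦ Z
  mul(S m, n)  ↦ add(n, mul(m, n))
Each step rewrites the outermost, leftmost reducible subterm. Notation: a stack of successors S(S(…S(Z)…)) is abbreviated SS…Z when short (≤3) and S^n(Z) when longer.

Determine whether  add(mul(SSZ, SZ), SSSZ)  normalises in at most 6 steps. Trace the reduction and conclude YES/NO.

  start: add(mul(SSZ, SZ), SSSZ)
  step 1: add(add(SZ, mul(SZ, SZ)), SSSZ)
  step 2: add(S(add(Z, mul(SZ, SZ))), SSSZ)
  step 3: S(add(add(Z, mul(SZ, SZ)), SSSZ))
  step 4: S(add(mul(SZ, SZ), SSSZ))
  step 5: S(add(add(SZ, mul(Z, SZ)), SSSZ))
  step 6: S(add(S(add(Z, mul(Z, SZ))), SSSZ))

Answer: NO — after 6 steps the term is S(add(S(add(Z, mul(Z, SZ))), SSSZ)), not yet normal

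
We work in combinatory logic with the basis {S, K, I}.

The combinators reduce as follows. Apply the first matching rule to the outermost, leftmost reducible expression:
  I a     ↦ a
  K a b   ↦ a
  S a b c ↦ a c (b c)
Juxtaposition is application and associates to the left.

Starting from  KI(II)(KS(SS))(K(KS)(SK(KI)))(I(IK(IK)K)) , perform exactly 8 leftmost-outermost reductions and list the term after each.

  start: KI(II)(KS(SS))(K(KS)(SK(KI)))(I(IK(IK)K))
  →1  I(KS(SS))(K(KS)(SK(KI)))(I(IK(IK)K))
  →2  KS(SS)(K(KS)(SK(KI)))(I(IK(IK)K))
  →3  S(K(KS)(SK(KI)))(I(IK(IK)K))
  →4  S(KS)(I(IK(IK)K))
  →5  S(KS)(IK(IK)K)
  →6  S(KS)(K(IK)K)
  →7  S(KS)(IK)
  →8  S(KS)K

Answer: after 8 steps: S(KS)K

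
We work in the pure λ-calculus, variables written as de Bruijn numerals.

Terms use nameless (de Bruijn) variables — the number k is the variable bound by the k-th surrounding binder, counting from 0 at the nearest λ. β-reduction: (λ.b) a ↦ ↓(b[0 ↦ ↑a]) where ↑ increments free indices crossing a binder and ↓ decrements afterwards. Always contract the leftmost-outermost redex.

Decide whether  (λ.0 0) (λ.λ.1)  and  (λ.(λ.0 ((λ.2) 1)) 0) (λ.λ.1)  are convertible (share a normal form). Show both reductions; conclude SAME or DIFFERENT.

Answer: SAME — A ⇓ λ.λ.λ.1, B ⇓ λ.λ.λ.1

Derivation:
Term A:
  start: (λ.0 0) (λ.λ.1)
  [1] (λ.λ.1) (λ.λ.1)
  [2] λ.λ.λ.1

Term B:
  start: (λ.(λ.0 ((λ.2) 1)) 0) (λ.λ.1)
  [1] (λ.0 ((λ.λ.λ.1) (λ.λ.1))) (λ.λ.1)
  [2] (λ.λ.1) ((λ.λ.λ.1) (λ.λ.1))
  [3] λ.(λ.λ.λ.1) (λ.λ.1)
  [4] λ.λ.λ.1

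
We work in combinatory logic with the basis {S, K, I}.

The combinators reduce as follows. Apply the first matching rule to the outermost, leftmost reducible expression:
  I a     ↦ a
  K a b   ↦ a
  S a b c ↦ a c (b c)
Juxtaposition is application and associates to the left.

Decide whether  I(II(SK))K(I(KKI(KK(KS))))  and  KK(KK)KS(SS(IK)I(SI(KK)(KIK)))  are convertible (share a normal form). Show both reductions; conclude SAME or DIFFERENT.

Answer: DIFFERENT — A ⇓ KK, B ⇓ K(KI)

Reduction:
Term A:
  start: I(II(SK))K(I(KKI(KK(KS))))
  →1  II(SK)K(I(KKI(KK(KS))))
  →2  I(SK)K(I(KKI(KK(KS))))
  →3  SKK(I(KKI(KK(KS))))
  →4  K(I(KKI(KK(KS))))(K(I(KKI(KK(KS)))))
  →5  I(KKI(KK(KS)))
  →6  KKI(KK(KS))
  →7  K(KK(KS))
  →8  KK

Term B:
  start: KK(KK)KS(SS(IK)I(SI(KK)(KIK)))
  →1  KKS(SS(IK)I(SI(KK)(KIK)))
  →2  K(SS(IK)I(SI(KK)(KIK)))
  →3  K(SI(IKI)(SI(KK)(KIK)))
  →4  K(I(SI(KK)(KIK))(IKI(SI(KK)(KIK))))
  →5  K(SI(KK)(KIK)(IKI(SI(KK)(KIK))))
  →6  K(I(KIK)(KK(KIK))(IKI(SI(KK)(KIK))))
  →7  K(KIK(KK(KIK))(IKI(SI(KK)(KIK))))
  →8  K(I(KK(KIK))(IKI(SI(KK)(KIK))))
  →9  K(KK(KIK)(IKI(SI(KK)(KIK))))
  →10  K(K(IKI(SI(KK)(KIK))))
  →11  K(K(KI(SI(KK)(KIK))))
  →12  K(KI)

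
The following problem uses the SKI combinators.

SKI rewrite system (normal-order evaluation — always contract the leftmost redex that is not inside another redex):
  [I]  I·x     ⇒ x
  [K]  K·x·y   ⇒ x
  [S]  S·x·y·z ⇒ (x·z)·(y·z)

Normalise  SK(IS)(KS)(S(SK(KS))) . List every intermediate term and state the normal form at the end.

  start: SK(IS)(KS)(S(SK(KS)))
  →1  K(KS)(IS(KS))(S(SK(KS)))
  →2  KS(S(SK(KS)))
  →3  S

Answer: normal form = S  (in 3 steps)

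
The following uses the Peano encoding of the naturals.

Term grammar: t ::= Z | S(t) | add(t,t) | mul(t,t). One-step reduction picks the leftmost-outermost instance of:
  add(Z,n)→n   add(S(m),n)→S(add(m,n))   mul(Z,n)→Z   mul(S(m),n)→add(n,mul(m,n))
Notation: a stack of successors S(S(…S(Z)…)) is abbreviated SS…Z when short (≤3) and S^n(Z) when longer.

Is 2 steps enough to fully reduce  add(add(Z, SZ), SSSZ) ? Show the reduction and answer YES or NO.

Answer: NO — after 2 steps the term is S(add(Z, SSSZ)), not yet normal

Derivation:
  start: add(add(Z, SZ), SSSZ)
  step 1: add(SZ, SSSZ)
  step 2: S(add(Z, SSSZ))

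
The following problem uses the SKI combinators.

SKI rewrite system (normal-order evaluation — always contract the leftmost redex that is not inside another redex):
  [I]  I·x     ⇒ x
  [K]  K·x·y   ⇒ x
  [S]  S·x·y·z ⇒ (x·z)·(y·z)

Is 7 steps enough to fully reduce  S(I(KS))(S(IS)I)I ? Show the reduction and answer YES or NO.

  start: S(I(KS))(S(IS)I)I
  [1] I(KS)I(S(IS)II)
  [2] KSI(S(IS)II)
  [3] S(S(IS)II)
  [4] S(ISI(II))
  [5] S(SI(II))
  [6] S(SII)

Answer: YES — reaches normal form S(SII) in 6 ≤ 7 steps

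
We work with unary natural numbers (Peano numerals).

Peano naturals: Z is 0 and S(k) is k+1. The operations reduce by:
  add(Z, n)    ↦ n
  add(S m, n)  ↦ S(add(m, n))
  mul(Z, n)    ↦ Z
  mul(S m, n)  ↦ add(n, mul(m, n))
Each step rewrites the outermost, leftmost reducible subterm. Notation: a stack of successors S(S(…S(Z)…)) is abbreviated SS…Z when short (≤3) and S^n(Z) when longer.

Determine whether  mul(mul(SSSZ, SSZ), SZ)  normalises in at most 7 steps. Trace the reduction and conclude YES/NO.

  start: mul(mul(SSSZ, SSZ), SZ)
  step 1: mul(add(SSZ, mul(SSZ, SSZ)), SZ)
  step 2: mul(S(add(SZ, mul(SSZ, SSZ))), SZ)
  step 3: add(SZ, mul(add(SZ, mul(SSZ, SSZ)), SZ))
  step 4: S(add(Z, mul(add(SZ, mul(SSZ, SSZ)), SZ)))
  step 5: S(mul(add(SZ, mul(SSZ, SSZ)), SZ))
  step 6: S(mul(S(add(Z, mul(SSZ, SSZ))), SZ))
  step 7: S(add(SZ, mul(add(Z, mul(SSZ, SSZ)), SZ)))

Answer: NO — after 7 steps the term is S(add(SZ, mul(add(Z, mul(SSZ, SSZ)), SZ))), not yet normal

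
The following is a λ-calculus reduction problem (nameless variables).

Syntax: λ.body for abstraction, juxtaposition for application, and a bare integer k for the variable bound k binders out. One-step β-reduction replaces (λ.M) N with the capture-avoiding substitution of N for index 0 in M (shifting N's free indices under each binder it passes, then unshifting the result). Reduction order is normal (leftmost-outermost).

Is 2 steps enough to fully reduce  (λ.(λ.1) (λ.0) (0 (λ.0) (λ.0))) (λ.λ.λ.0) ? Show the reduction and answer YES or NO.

  start: (λ.(λ.1) (λ.0) (0 (λ.0) (λ.0))) (λ.λ.λ.0)
  [1] (λ.λ.λ.λ.0) (λ.0) ((λ.λ.λ.0) (λ.0) (λ.0))
  [2] (λ.λ.λ.0) ((λ.λ.λ.0) (λ.0) (λ.0))

Answer: NO — after 2 steps the term is (λ.λ.λ.0) ((λ.λ.λ.0) (λ.0) (λ.0)), not yet normal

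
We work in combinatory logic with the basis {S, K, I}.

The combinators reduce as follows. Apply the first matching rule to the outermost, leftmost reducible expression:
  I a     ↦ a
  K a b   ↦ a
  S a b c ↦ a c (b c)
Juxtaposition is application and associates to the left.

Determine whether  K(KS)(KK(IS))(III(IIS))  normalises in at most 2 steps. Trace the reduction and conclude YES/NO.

  start: K(KS)(KK(IS))(III(IIS))
  →1  KS(III(IIS))
  →2  S

Answer: YES — reaches normal form S in 2 ≤ 2 steps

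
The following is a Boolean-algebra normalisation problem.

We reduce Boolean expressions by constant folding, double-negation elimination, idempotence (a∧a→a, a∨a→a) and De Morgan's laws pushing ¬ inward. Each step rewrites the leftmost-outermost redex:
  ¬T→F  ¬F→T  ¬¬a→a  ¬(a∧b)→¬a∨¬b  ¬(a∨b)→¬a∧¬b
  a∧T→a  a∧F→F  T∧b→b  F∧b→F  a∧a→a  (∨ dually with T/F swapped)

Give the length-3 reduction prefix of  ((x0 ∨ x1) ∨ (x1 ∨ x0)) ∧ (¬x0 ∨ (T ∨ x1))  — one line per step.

Answer: after 3 steps: (x0 ∨ x1) ∨ (x1 ∨ x0)

Reduction:
  start: ((x0 ∨ x1) ∨ (x1 ∨ x0)) ∧ (¬x0 ∨ (T ∨ x1))
  [1] ((x0 ∨ x1) ∨ (x1 ∨ x0)) ∧ (¬x0 ∨ T)
  [2] ((x0 ∨ x1) ∨ (x1 ∨ x0)) ∧ T
  [3] (x0 ∨ x1) ∨ (x1 ∨ x0)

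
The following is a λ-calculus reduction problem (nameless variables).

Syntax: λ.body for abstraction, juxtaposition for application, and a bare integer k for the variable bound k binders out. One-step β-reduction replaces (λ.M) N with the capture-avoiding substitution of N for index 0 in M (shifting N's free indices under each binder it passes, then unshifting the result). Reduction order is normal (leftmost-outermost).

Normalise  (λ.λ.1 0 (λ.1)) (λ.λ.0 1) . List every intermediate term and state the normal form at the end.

Answer: normal form = λ.0  (in 4 steps)

Derivation:
  start: (λ.λ.1 0 (λ.1)) (λ.λ.0 1)
  step 1: λ.(λ.λ.0 1) 0 (λ.1)
  step 2: λ.(λ.0 1) (λ.1)
  step 3: λ.(λ.1) 0
  step 4: λ.0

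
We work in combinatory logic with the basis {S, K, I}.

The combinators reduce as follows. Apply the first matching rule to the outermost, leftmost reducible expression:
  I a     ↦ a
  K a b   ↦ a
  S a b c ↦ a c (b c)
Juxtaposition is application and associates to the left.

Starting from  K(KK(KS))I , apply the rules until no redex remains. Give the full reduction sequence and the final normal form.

  start: K(KK(KS))I
  [1] KK(KS)
  [2] K

Answer: normal form = K  (in 2 steps)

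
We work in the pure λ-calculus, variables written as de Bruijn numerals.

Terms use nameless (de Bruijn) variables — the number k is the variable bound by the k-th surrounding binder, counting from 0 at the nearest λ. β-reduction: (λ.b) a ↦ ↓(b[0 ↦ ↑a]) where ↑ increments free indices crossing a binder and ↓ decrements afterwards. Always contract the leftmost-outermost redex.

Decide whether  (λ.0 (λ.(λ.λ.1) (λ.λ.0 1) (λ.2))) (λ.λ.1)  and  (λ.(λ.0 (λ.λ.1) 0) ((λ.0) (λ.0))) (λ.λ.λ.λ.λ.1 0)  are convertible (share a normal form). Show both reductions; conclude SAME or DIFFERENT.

Term A:
  start: (λ.0 (λ.(λ.λ.1) (λ.λ.0 1) (λ.2))) (λ.λ.1)
  [1] (λ.λ.1) (λ.(λ.λ.1) (λ.λ.0 1) (λ.λ.λ.1))
  [2] λ.λ.(λ.λ.1) (λ.λ.0 1) (λ.λ.λ.1)
  [3] λ.λ.(λ.λ.λ.0 1) (λ.λ.λ.1)
  [4] λ.λ.λ.λ.0 1

Term B:
  start: (λ.(λ.0 (λ.λ.1) 0) ((λ.0) (λ.0))) (λ.λ.λ.λ.λ.1 0)
  [1] (λ.0 (λ.λ.1) 0) ((λ.0) (λ.0))
  [2] (λ.0) (λ.0) (λ.λ.1) ((λ.0) (λ.0))
  [3] (λ.0) (λ.λ.1) ((λ.0) (λ.0))
  [4] (λ.λ.1) ((λ.0) (λ.0))
  [5] λ.(λ.0) (λ.0)
  [6] λ.λ.0

Answer: DIFFERENT — A ⇓ λ.λ.λ.λ.0 1, B ⇓ λ.λ.0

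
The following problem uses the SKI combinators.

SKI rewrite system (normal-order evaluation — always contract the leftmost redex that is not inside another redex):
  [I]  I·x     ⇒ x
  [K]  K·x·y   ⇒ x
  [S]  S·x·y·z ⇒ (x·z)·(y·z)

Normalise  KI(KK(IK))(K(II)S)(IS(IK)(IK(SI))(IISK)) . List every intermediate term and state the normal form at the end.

  start: KI(KK(IK))(K(II)S)(IS(IK)(IK(SI))(IISK))
  →1  I(K(II)S)(IS(IK)(IK(SI))(IISK))
  →2  K(II)S(IS(IK)(IK(SI))(IISK))
  →3  II(IS(IK)(IK(SI))(IISK))
  →4  I(IS(IK)(IK(SI))(IISK))
  →5  IS(IK)(IK(SI))(IISK)
  →6  S(IK)(IK(SI))(IISK)
  →7  IK(IISK)(IK(SI)(IISK))
  →8  K(IISK)(IK(SI)(IISK))
  →9  IISK
  →10  ISK
  →11  SK

Answer: normal form = SK  (in 11 steps)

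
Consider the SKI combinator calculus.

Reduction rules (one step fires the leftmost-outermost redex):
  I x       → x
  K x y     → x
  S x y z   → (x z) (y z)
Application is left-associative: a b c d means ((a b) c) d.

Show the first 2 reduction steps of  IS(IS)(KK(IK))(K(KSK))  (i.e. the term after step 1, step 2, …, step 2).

Answer: after 2 steps: IS(K(KSK))(KK(IK)(K(KSK)))

Reduction:
  start: IS(IS)(KK(IK))(K(KSK))
  [1] S(IS)(KK(IK))(K(KSK))
  [2] IS(K(KSK))(KK(IK)(K(KSK)))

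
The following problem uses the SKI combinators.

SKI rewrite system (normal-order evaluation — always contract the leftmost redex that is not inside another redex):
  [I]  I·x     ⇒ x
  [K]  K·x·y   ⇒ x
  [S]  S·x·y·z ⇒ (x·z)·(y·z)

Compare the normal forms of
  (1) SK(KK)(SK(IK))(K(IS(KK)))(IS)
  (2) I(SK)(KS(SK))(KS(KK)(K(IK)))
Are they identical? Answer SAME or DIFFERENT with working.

Answer: SAME — A ⇓ S(KK), B ⇓ S(KK)

Derivation:
Term A:
  start: SK(KK)(SK(IK))(K(IS(KK)))(IS)
  [1] K(SK(IK))(KK(SK(IK)))(K(IS(KK)))(IS)
  [2] SK(IK)(K(IS(KK)))(IS)
  [3] K(K(IS(KK)))(IK(K(IS(KK))))(IS)
  [4] K(IS(KK))(IS)
  [5] IS(KK)
  [6] S(KK)

Term B:
  start: I(SK)(KS(SK))(KS(KK)(K(IK)))
  [1] SK(KS(SK))(KS(KK)(K(IK)))
  [2] K(KS(KK)(K(IK)))(KS(SK)(KS(KK)(K(IK))))
  [3] KS(KK)(K(IK))
  [4] S(K(IK))
  [5] S(KK)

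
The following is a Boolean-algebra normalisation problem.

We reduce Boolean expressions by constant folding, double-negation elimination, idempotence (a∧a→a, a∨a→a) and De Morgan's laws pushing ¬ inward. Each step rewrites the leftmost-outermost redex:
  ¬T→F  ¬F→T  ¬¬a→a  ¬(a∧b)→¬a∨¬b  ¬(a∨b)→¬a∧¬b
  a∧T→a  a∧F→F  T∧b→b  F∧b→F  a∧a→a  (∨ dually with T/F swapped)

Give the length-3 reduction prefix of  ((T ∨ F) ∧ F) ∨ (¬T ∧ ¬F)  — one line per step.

Answer: after 3 steps: F ∧ ¬F

Reduction:
  start: ((T ∨ F) ∧ F) ∨ (¬T ∧ ¬F)
  →1  F ∨ (¬T ∧ ¬F)
  →2  ¬T ∧ ¬F
  →3  F ∧ ¬F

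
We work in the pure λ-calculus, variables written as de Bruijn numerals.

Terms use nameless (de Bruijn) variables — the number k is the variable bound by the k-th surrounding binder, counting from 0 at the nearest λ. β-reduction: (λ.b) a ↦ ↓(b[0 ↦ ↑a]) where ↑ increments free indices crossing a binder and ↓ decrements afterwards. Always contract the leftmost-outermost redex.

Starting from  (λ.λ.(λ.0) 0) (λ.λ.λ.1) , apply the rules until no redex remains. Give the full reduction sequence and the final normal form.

  start: (λ.λ.(λ.0) 0) (λ.λ.λ.1)
  [1] λ.(λ.0) 0
  [2] λ.0

Answer: normal form = λ.0  (in 2 steps)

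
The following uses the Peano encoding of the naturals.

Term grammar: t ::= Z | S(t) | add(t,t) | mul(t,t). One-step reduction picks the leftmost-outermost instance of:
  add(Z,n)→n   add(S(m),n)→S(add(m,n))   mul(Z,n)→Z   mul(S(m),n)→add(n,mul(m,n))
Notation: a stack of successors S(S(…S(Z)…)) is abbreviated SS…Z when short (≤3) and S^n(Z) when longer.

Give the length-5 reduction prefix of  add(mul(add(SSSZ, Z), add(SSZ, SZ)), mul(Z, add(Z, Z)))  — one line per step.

  start: add(mul(add(SSSZ, Z), add(SSZ, SZ)), mul(Z, add(Z, Z)))
  [1] add(mul(S(add(SSZ, Z)), add(SSZ, SZ)), mul(Z, add(Z, Z)))
  [2] add(add(add(SSZ, SZ), mul(add(SSZ, Z), add(SSZ, SZ))), mul(Z, add(Z, Z)))
  [3] add(add(S(add(SZ, SZ)), mul(add(SSZ, Z), add(SSZ, SZ))), mul(Z, add(Z, Z)))
  [4] add(S(add(add(SZ, SZ), mul(add(SSZ, Z), add(SSZ, SZ)))), mul(Z, add(Z, Z)))
  [5] S(add(add(add(SZ, SZ), mul(add(SSZ, Z), add(SSZ, SZ))), mul(Z, add(Z, Z))))

Answer: after 5 steps: S(add(add(add(SZ, SZ), mul(add(SSZ, Z), add(SSZ, SZ))), mul(Z, add(Z, Z))))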